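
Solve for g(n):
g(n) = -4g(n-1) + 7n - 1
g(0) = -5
First-order linear with linear forcing.
Homogeneous solution: g_h(n) = A·(-4)^n.
Try particular g_p(n) = pn + q. Substituting:
  pn + q = -4(p(n-1) + q) + 7n - 1.
Matching the n-coefficient: p = -4p + 7 ⇒ p = \frac{7}{5}.
Matching constants: q = 4p - 4q - 1 ⇒ q = \frac{23}{25}.
General: g(n) = A·(-4)^n + \frac{7 n}{5} + \frac{23}{25}.
Apply g(0) = -5: A + \frac{23}{25} = -5 ⇒ A = - \frac{148}{25}.
So g(n) = - \frac{148 \left(-4\right)^{n}}{25} + \frac{7 n}{5} + \frac{23}{25}.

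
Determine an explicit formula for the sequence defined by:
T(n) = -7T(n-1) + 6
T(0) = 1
First-order linear non-homogeneous.
Homogeneous solution: T_h(n) = A·(-7)^n.
Try constant particular solution T_p = K: K = -7K + 6 ⇒ K = \frac{3}{4}.
General: T(n) = A·(-7)^n + \frac{3}{4}.
Apply T(0) = 1: A + \frac{3}{4} = 1 ⇒ A = \frac{1}{4}.
So T(n) = \frac{\left(-7\right)^{n}}{4} + \frac{3}{4}.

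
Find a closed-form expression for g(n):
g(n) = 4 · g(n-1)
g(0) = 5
Pure geometric recurrence with ratio 4.
By induction g(n) = g(0) · (4)^n = 5 \cdot 4^{n}.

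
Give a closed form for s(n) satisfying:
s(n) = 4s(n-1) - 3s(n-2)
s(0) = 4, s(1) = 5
Characteristic equation: x² - 4x + 3 = 0, which factors as (x - (1))(x - (3)) = 0.
Roots r₁ = 1, r₂ = 3 (distinct).
General solution: s(n) = A·(1)^n + B·(3)^n.
From s(0) = 4: A + B = 4.
From s(1) = 5: A + 3B = 5.
Solving: A = \frac{7}{2}, B = \frac{1}{2}.
So s(n) = \frac{3^{n}}{2} + \frac{7}{2}.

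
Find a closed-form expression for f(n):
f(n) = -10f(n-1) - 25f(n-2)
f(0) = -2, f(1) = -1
Characteristic equation: x² + 10x + 25 = 0, which is (x - (-5))².
Repeated root r = -5.
General solution: f(n) = (A + Bn)·(-5)^n.
From f(0) = -2: A = -2.
From f(1) = -1: (A + B)·(-5) = -1 ⇒ B = \frac{11}{5}.
So f(n) = \left(\frac{11 n}{5} - 2\right) \cdot (-5)^n.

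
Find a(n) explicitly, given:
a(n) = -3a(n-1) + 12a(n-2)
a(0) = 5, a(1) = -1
Characteristic equation: x² + 3x - 12 = 0.
Discriminant Δ = (-3)² + 4·(12) = 57.
Roots r₁,₂ = (-3 ± √57)/2, so r₁ = - \frac{3}{2} + \frac{\sqrt{57}}{2}, r₂ = - \frac{\sqrt{57}}{2} - \frac{3}{2}.
General solution: a(n) = A·r₁^n + B·r₂^n.
From the initial conditions, A + B = 5 and r₁A + r₂B = -1.
Since r₁ - r₂ = √57: A = (-1 - (5)r₂)/√57 = \frac{13 \sqrt{57}}{114} + \frac{5}{2}, and B = 5 - A = \frac{5}{2} - \frac{13 \sqrt{57}}{114}.
So a(n) = \left(\frac{13 \sqrt{57}}{114} + \frac{5}{2}\right)\left(- \frac{3}{2} + \frac{\sqrt{57}}{2}\right)^n + \left(\frac{5}{2} - \frac{13 \sqrt{57}}{114}\right)\left(- \frac{\sqrt{57}}{2} - \frac{3}{2}\right)^n.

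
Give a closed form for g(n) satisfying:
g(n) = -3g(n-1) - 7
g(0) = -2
First-order linear non-homogeneous.
Homogeneous solution: g_h(n) = A·(-3)^n.
Try constant particular solution g_p = K: K = -3K - 7 ⇒ K = - \frac{7}{4}.
General: g(n) = A·(-3)^n - \frac{7}{4}.
Apply g(0) = -2: A - \frac{7}{4} = -2 ⇒ A = - \frac{1}{4}.
So g(n) = - \frac{\left(-3\right)^{n}}{4} - \frac{7}{4}.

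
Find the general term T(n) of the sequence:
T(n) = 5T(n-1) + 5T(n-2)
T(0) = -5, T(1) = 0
Characteristic equation: x² - 5x - 5 = 0.
Discriminant Δ = (5)² + 4·(5) = 45.
Roots r₁,₂ = (5 ± √45)/2, so r₁ = \frac{5}{2} + \frac{3 \sqrt{5}}{2}, r₂ = \frac{5}{2} - \frac{3 \sqrt{5}}{2}.
General solution: T(n) = A·r₁^n + B·r₂^n.
From the initial conditions, A + B = -5 and r₁A + r₂B = 0.
Since r₁ - r₂ = √45: A = (0 - (-5)r₂)/√45 = - \frac{5}{2} + \frac{5 \sqrt{5}}{6}, and B = -5 - A = - \frac{5}{2} - \frac{5 \sqrt{5}}{6}.
So T(n) = \left(- \frac{5}{2} + \frac{5 \sqrt{5}}{6}\right)\left(\frac{5}{2} + \frac{3 \sqrt{5}}{2}\right)^n + \left(- \frac{5}{2} - \frac{5 \sqrt{5}}{6}\right)\left(\frac{5}{2} - \frac{3 \sqrt{5}}{2}\right)^n.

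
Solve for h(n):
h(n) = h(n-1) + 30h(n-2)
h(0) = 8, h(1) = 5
Characteristic equation: x² - x - 30 = 0, which factors as (x - (6))(x - (-5)) = 0.
Roots r₁ = 6, r₂ = -5 (distinct).
General solution: h(n) = A·(6)^n + B·(-5)^n.
From h(0) = 8: A + B = 8.
From h(1) = 5: 6A - 5B = 5.
Solving: A = \frac{45}{11}, B = \frac{43}{11}.
So h(n) = \frac{43 \left(-5\right)^{n}}{11} + \frac{45 \cdot 6^{n}}{11}.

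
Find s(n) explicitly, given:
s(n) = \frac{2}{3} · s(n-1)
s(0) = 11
Pure geometric recurrence with ratio \frac{2}{3}.
By induction s(n) = s(0) · (\frac{2}{3})^n = 11 \left(\frac{2}{3}\right)^{n}.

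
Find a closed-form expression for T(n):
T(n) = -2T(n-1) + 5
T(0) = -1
First-order linear non-homogeneous.
Homogeneous solution: T_h(n) = A·(-2)^n.
Try constant particular solution T_p = K: K = -2K + 5 ⇒ K = \frac{5}{3}.
General: T(n) = A·(-2)^n + \frac{5}{3}.
Apply T(0) = -1: A + \frac{5}{3} = -1 ⇒ A = - \frac{8}{3}.
So T(n) = \frac{5}{3} - \frac{8 \left(-2\right)^{n}}{3}.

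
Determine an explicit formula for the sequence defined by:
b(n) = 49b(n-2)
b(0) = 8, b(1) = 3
Characteristic equation: x² - 49 = 0, which factors as (x - (-7))(x - (7)) = 0.
Roots r₁ = -7, r₂ = 7 (distinct).
General solution: b(n) = A·(-7)^n + B·(7)^n.
From b(0) = 8: A + B = 8.
From b(1) = 3: -7A + 7B = 3.
Solving: A = \frac{53}{14}, B = \frac{59}{14}.
So b(n) = \frac{53 \left(-7\right)^{n}}{14} + \frac{59 \cdot 7^{n}}{14}.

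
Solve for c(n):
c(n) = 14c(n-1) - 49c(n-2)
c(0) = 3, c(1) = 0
Characteristic equation: x² - 14x + 49 = 0, which is (x - (7))².
Repeated root r = 7.
General solution: c(n) = (A + Bn)·(7)^n.
From c(0) = 3: A = 3.
From c(1) = 0: (A + B)·(7) = 0 ⇒ B = -3.
So c(n) = \left(3 - 3 n\right) \cdot (7)^n.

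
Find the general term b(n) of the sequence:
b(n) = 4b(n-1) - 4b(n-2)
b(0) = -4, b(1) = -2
Characteristic equation: x² - 4x + 4 = 0, which is (x - (2))².
Repeated root r = 2.
General solution: b(n) = (A + Bn)·(2)^n.
From b(0) = -4: A = -4.
From b(1) = -2: (A + B)·(2) = -2 ⇒ B = 3.
So b(n) = \left(3 n - 4\right) \cdot (2)^n.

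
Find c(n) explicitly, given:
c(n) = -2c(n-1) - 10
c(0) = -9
First-order linear non-homogeneous.
Homogeneous solution: c_h(n) = A·(-2)^n.
Try constant particular solution c_p = K: K = -2K - 10 ⇒ K = - \frac{10}{3}.
General: c(n) = A·(-2)^n - \frac{10}{3}.
Apply c(0) = -9: A - \frac{10}{3} = -9 ⇒ A = - \frac{17}{3}.
So c(n) = - \frac{17 \left(-2\right)^{n}}{3} - \frac{10}{3}.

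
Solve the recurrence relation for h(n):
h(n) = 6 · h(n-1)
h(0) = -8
Pure geometric recurrence with ratio 6.
By induction h(n) = h(0) · (6)^n = - 8 \cdot 6^{n}.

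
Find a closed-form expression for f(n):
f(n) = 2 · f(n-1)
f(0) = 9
Pure geometric recurrence with ratio 2.
By induction f(n) = f(0) · (2)^n = 9 \cdot 2^{n}.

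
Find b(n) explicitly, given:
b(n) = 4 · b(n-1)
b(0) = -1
Pure geometric recurrence with ratio 4.
By induction b(n) = b(0) · (4)^n = - 4^{n}.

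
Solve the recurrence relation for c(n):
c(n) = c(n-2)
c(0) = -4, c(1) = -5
Characteristic equation: x² - 1 = 0, which factors as (x - (-1))(x - (1)) = 0.
Roots r₁ = -1, r₂ = 1 (distinct).
General solution: c(n) = A·(-1)^n + B·(1)^n.
From c(0) = -4: A + B = -4.
From c(1) = -5: -A + B = -5.
Solving: A = \frac{1}{2}, B = - \frac{9}{2}.
So c(n) = \frac{\left(-1\right)^{n}}{2} - \frac{9}{2}.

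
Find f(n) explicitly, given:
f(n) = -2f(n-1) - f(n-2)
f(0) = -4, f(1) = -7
Characteristic equation: x² + 2x + 1 = 0, which is (x - (-1))².
Repeated root r = -1.
General solution: f(n) = (A + Bn)·(-1)^n.
From f(0) = -4: A = -4.
From f(1) = -7: (A + B)·(-1) = -7 ⇒ B = 11.
So f(n) = \left(11 n - 4\right) \cdot (-1)^n.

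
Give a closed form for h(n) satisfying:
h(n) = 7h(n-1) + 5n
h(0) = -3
First-order linear with linear forcing.
Homogeneous solution: h_h(n) = A·(7)^n.
Try particular h_p(n) = pn + q. Substituting:
  pn + q = 7(p(n-1) + q) + 5n.
Matching the n-coefficient: p = 7p + 5 ⇒ p = - \frac{5}{6}.
Matching constants: q = -7p + 7q ⇒ q = - \frac{35}{36}.
General: h(n) = A·(7)^n - \frac{5 n}{6} - \frac{35}{36}.
Apply h(0) = -3: A - \frac{35}{36} = -3 ⇒ A = - \frac{73}{36}.
So h(n) = - \frac{73 \cdot 7^{n}}{36} - \frac{5 n}{6} - \frac{35}{36}.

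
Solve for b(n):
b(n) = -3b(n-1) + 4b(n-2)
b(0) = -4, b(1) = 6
Characteristic equation: x² + 3x - 4 = 0, which factors as (x - (-4))(x - (1)) = 0.
Roots r₁ = -4, r₂ = 1 (distinct).
General solution: b(n) = A·(-4)^n + B·(1)^n.
From b(0) = -4: A + B = -4.
From b(1) = 6: -4A + B = 6.
Solving: A = -2, B = -2.
So b(n) = - 2 \left(-4\right)^{n} - 2.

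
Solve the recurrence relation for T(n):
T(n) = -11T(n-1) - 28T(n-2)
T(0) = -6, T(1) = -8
Characteristic equation: x² + 11x + 28 = 0, which factors as (x - (-7))(x - (-4)) = 0.
Roots r₁ = -7, r₂ = -4 (distinct).
General solution: T(n) = A·(-7)^n + B·(-4)^n.
From T(0) = -6: A + B = -6.
From T(1) = -8: -7A - 4B = -8.
Solving: A = \frac{32}{3}, B = - \frac{50}{3}.
So T(n) = - \frac{50 \left(-4\right)^{n}}{3} + \frac{32 \left(-7\right)^{n}}{3}.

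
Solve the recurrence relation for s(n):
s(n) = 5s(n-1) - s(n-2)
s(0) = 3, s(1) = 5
Characteristic equation: x² - 5x + 1 = 0.
Discriminant Δ = (5)² + 4·(-1) = 21.
Roots r₁,₂ = (5 ± √21)/2, so r₁ = \frac{\sqrt{21}}{2} + \frac{5}{2}, r₂ = \frac{5}{2} - \frac{\sqrt{21}}{2}.
General solution: s(n) = A·r₁^n + B·r₂^n.
From the initial conditions, A + B = 3 and r₁A + r₂B = 5.
Since r₁ - r₂ = √21: A = (5 - (3)r₂)/√21 = \frac{3}{2} - \frac{5 \sqrt{21}}{42}, and B = 3 - A = \frac{5 \sqrt{21}}{42} + \frac{3}{2}.
So s(n) = \left(\frac{3}{2} - \frac{5 \sqrt{21}}{42}\right)\left(\frac{\sqrt{21}}{2} + \frac{5}{2}\right)^n + \left(\frac{5 \sqrt{21}}{42} + \frac{3}{2}\right)\left(\frac{5}{2} - \frac{\sqrt{21}}{2}\right)^n.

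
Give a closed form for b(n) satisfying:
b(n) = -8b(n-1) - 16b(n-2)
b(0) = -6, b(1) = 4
Characteristic equation: x² + 8x + 16 = 0, which is (x - (-4))².
Repeated root r = -4.
General solution: b(n) = (A + Bn)·(-4)^n.
From b(0) = -6: A = -6.
From b(1) = 4: (A + B)·(-4) = 4 ⇒ B = 5.
So b(n) = \left(5 n - 6\right) \cdot (-4)^n.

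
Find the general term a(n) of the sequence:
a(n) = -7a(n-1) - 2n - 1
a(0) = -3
First-order linear with linear forcing.
Homogeneous solution: a_h(n) = A·(-7)^n.
Try particular a_p(n) = pn + q. Substituting:
  pn + q = -7(p(n-1) + q) - 2n - 1.
Matching the n-coefficient: p = -7p - 2 ⇒ p = - \frac{1}{4}.
Matching constants: q = 7p - 7q - 1 ⇒ q = - \frac{11}{32}.
General: a(n) = A·(-7)^n - \frac{n}{4} - \frac{11}{32}.
Apply a(0) = -3: A - \frac{11}{32} = -3 ⇒ A = - \frac{85}{32}.
So a(n) = - \frac{85 \left(-7\right)^{n}}{32} - \frac{n}{4} - \frac{11}{32}.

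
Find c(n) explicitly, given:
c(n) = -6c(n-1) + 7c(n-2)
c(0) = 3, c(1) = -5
Characteristic equation: x² + 6x - 7 = 0, which factors as (x - (1))(x - (-7)) = 0.
Roots r₁ = 1, r₂ = -7 (distinct).
General solution: c(n) = A·(1)^n + B·(-7)^n.
From c(0) = 3: A + B = 3.
From c(1) = -5: A - 7B = -5.
Solving: A = 2, B = 1.
So c(n) = \left(-7\right)^{n} + 2.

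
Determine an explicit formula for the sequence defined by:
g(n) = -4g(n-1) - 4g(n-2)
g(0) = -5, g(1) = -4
Characteristic equation: x² + 4x + 4 = 0, which is (x - (-2))².
Repeated root r = -2.
General solution: g(n) = (A + Bn)·(-2)^n.
From g(0) = -5: A = -5.
From g(1) = -4: (A + B)·(-2) = -4 ⇒ B = 7.
So g(n) = \left(7 n - 5\right) \cdot (-2)^n.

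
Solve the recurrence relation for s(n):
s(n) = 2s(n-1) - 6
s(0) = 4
First-order linear non-homogeneous.
Homogeneous solution: s_h(n) = A·(2)^n.
Try constant particular solution s_p = K: K = 2K - 6 ⇒ K = 6.
General: s(n) = A·(2)^n + 6.
Apply s(0) = 4: A + 6 = 4 ⇒ A = -2.
So s(n) = 6 - 2 \cdot 2^{n}.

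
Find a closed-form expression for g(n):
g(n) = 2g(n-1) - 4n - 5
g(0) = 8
First-order linear with linear forcing.
Homogeneous solution: g_h(n) = A·(2)^n.
Try particular g_p(n) = pn + q. Substituting:
  pn + q = 2(p(n-1) + q) - 4n - 5.
Matching the n-coefficient: p = 2p - 4 ⇒ p = 4.
Matching constants: q = -2p + 2q - 5 ⇒ q = 13.
General: g(n) = A·(2)^n + 4 n + 13.
Apply g(0) = 8: A + 13 = 8 ⇒ A = -5.
So g(n) = - 5 \cdot 2^{n} + 4 n + 13.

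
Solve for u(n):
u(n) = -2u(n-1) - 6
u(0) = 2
First-order linear non-homogeneous.
Homogeneous solution: u_h(n) = A·(-2)^n.
Try constant particular solution u_p = K: K = -2K - 6 ⇒ K = -2.
General: u(n) = A·(-2)^n - 2.
Apply u(0) = 2: A - 2 = 2 ⇒ A = 4.
So u(n) = 4 \left(-2\right)^{n} - 2.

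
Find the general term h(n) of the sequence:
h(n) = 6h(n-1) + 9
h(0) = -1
First-order linear non-homogeneous.
Homogeneous solution: h_h(n) = A·(6)^n.
Try constant particular solution h_p = K: K = 6K + 9 ⇒ K = - \frac{9}{5}.
General: h(n) = A·(6)^n - \frac{9}{5}.
Apply h(0) = -1: A - \frac{9}{5} = -1 ⇒ A = \frac{4}{5}.
So h(n) = \frac{4 \cdot 6^{n}}{5} - \frac{9}{5}.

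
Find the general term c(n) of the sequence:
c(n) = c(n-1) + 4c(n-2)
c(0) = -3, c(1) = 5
Characteristic equation: x² - x - 4 = 0.
Discriminant Δ = (1)² + 4·(4) = 17.
Roots r₁,₂ = (1 ± √17)/2, so r₁ = \frac{1}{2} + \frac{\sqrt{17}}{2}, r₂ = \frac{1}{2} - \frac{\sqrt{17}}{2}.
General solution: c(n) = A·r₁^n + B·r₂^n.
From the initial conditions, A + B = -3 and r₁A + r₂B = 5.
Since r₁ - r₂ = √17: A = (5 - (-3)r₂)/√17 = - \frac{3}{2} + \frac{13 \sqrt{17}}{34}, and B = -3 - A = - \frac{13 \sqrt{17}}{34} - \frac{3}{2}.
So c(n) = \left(- \frac{3}{2} + \frac{13 \sqrt{17}}{34}\right)\left(\frac{1}{2} + \frac{\sqrt{17}}{2}\right)^n + \left(- \frac{13 \sqrt{17}}{34} - \frac{3}{2}\right)\left(\frac{1}{2} - \frac{\sqrt{17}}{2}\right)^n.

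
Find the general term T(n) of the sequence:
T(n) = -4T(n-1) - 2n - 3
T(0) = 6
First-order linear with linear forcing.
Homogeneous solution: T_h(n) = A·(-4)^n.
Try particular T_p(n) = pn + q. Substituting:
  pn + q = -4(p(n-1) + q) - 2n - 3.
Matching the n-coefficient: p = -4p - 2 ⇒ p = - \frac{2}{5}.
Matching constants: q = 4p - 4q - 3 ⇒ q = - \frac{23}{25}.
General: T(n) = A·(-4)^n - \frac{2 n}{5} - \frac{23}{25}.
Apply T(0) = 6: A - \frac{23}{25} = 6 ⇒ A = \frac{173}{25}.
So T(n) = \frac{173 \left(-4\right)^{n}}{25} - \frac{2 n}{5} - \frac{23}{25}.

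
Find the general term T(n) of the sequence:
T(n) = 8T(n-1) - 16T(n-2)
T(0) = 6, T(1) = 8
Characteristic equation: x² - 8x + 16 = 0, which is (x - (4))².
Repeated root r = 4.
General solution: T(n) = (A + Bn)·(4)^n.
From T(0) = 6: A = 6.
From T(1) = 8: (A + B)·(4) = 8 ⇒ B = -4.
So T(n) = \left(6 - 4 n\right) \cdot (4)^n.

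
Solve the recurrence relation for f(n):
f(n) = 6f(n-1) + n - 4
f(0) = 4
First-order linear with linear forcing.
Homogeneous solution: f_h(n) = A·(6)^n.
Try particular f_p(n) = pn + q. Substituting:
  pn + q = 6(p(n-1) + q) + n - 4.
Matching the n-coefficient: p = 6p + 1 ⇒ p = - \frac{1}{5}.
Matching constants: q = -6p + 6q - 4 ⇒ q = \frac{14}{25}.
General: f(n) = A·(6)^n - \frac{n}{5} + \frac{14}{25}.
Apply f(0) = 4: A + \frac{14}{25} = 4 ⇒ A = \frac{86}{25}.
So f(n) = \frac{86 \cdot 6^{n}}{25} - \frac{n}{5} + \frac{14}{25}.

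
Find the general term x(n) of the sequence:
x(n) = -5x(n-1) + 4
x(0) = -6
First-order linear non-homogeneous.
Homogeneous solution: x_h(n) = A·(-5)^n.
Try constant particular solution x_p = K: K = -5K + 4 ⇒ K = \frac{2}{3}.
General: x(n) = A·(-5)^n + \frac{2}{3}.
Apply x(0) = -6: A + \frac{2}{3} = -6 ⇒ A = - \frac{20}{3}.
So x(n) = \frac{2}{3} - \frac{20 \left(-5\right)^{n}}{3}.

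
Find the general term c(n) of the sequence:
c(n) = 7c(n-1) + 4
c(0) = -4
First-order linear non-homogeneous.
Homogeneous solution: c_h(n) = A·(7)^n.
Try constant particular solution c_p = K: K = 7K + 4 ⇒ K = - \frac{2}{3}.
General: c(n) = A·(7)^n - \frac{2}{3}.
Apply c(0) = -4: A - \frac{2}{3} = -4 ⇒ A = - \frac{10}{3}.
So c(n) = - \frac{10 \cdot 7^{n}}{3} - \frac{2}{3}.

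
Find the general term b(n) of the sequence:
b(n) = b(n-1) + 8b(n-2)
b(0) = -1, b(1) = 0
Characteristic equation: x² - x - 8 = 0.
Discriminant Δ = (1)² + 4·(8) = 33.
Roots r₁,₂ = (1 ± √33)/2, so r₁ = \frac{1}{2} + \frac{\sqrt{33}}{2}, r₂ = \frac{1}{2} - \frac{\sqrt{33}}{2}.
General solution: b(n) = A·r₁^n + B·r₂^n.
From the initial conditions, A + B = -1 and r₁A + r₂B = 0.
Since r₁ - r₂ = √33: A = (0 - (-1)r₂)/√33 = - \frac{1}{2} + \frac{\sqrt{33}}{66}, and B = -1 - A = - \frac{1}{2} - \frac{\sqrt{33}}{66}.
So b(n) = \left(- \frac{1}{2} + \frac{\sqrt{33}}{66}\right)\left(\frac{1}{2} + \frac{\sqrt{33}}{2}\right)^n + \left(- \frac{1}{2} - \frac{\sqrt{33}}{66}\right)\left(\frac{1}{2} - \frac{\sqrt{33}}{2}\right)^n.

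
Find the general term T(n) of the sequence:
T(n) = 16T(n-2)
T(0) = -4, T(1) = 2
Characteristic equation: x² - 16 = 0, which factors as (x - (4))(x - (-4)) = 0.
Roots r₁ = 4, r₂ = -4 (distinct).
General solution: T(n) = A·(4)^n + B·(-4)^n.
From T(0) = -4: A + B = -4.
From T(1) = 2: 4A - 4B = 2.
Solving: A = - \frac{7}{4}, B = - \frac{9}{4}.
So T(n) = - \frac{9 \left(-4\right)^{n}}{4} - \frac{7 \cdot 4^{n}}{4}.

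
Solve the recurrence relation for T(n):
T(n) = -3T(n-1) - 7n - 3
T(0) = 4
First-order linear with linear forcing.
Homogeneous solution: T_h(n) = A·(-3)^n.
Try particular T_p(n) = pn + q. Substituting:
  pn + q = -3(p(n-1) + q) - 7n - 3.
Matching the n-coefficient: p = -3p - 7 ⇒ p = - \frac{7}{4}.
Matching constants: q = 3p - 3q - 3 ⇒ q = - \frac{33}{16}.
General: T(n) = A·(-3)^n - \frac{7 n}{4} - \frac{33}{16}.
Apply T(0) = 4: A - \frac{33}{16} = 4 ⇒ A = \frac{97}{16}.
So T(n) = \frac{97 \left(-3\right)^{n}}{16} - \frac{7 n}{4} - \frac{33}{16}.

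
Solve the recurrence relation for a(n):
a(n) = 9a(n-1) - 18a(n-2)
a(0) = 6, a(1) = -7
Characteristic equation: x² - 9x + 18 = 0, which factors as (x - (3))(x - (6)) = 0.
Roots r₁ = 3, r₂ = 6 (distinct).
General solution: a(n) = A·(3)^n + B·(6)^n.
From a(0) = 6: A + B = 6.
From a(1) = -7: 3A + 6B = -7.
Solving: A = \frac{43}{3}, B = - \frac{25}{3}.
So a(n) = \frac{43 \cdot 3^{n}}{3} - \frac{25 \cdot 6^{n}}{3}.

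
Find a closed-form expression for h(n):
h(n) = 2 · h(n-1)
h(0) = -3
Pure geometric recurrence with ratio 2.
By induction h(n) = h(0) · (2)^n = - 3 \cdot 2^{n}.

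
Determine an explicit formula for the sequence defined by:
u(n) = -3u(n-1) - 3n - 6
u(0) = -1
First-order linear with linear forcing.
Homogeneous solution: u_h(n) = A·(-3)^n.
Try particular u_p(n) = pn + q. Substituting:
  pn + q = -3(p(n-1) + q) - 3n - 6.
Matching the n-coefficient: p = -3p - 3 ⇒ p = - \frac{3}{4}.
Matching constants: q = 3p - 3q - 6 ⇒ q = - \frac{33}{16}.
General: u(n) = A·(-3)^n - \frac{3 n}{4} - \frac{33}{16}.
Apply u(0) = -1: A - \frac{33}{16} = -1 ⇒ A = \frac{17}{16}.
So u(n) = \frac{17 \left(-3\right)^{n}}{16} - \frac{3 n}{4} - \frac{33}{16}.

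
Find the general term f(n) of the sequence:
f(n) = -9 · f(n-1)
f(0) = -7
Pure geometric recurrence with ratio -9.
By induction f(n) = f(0) · (-9)^n = - 7 \left(-9\right)^{n}.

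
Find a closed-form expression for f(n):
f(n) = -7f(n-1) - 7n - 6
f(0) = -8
First-order linear with linear forcing.
Homogeneous solution: f_h(n) = A·(-7)^n.
Try particular f_p(n) = pn + q. Substituting:
  pn + q = -7(p(n-1) + q) - 7n - 6.
Matching the n-coefficient: p = -7p - 7 ⇒ p = - \frac{7}{8}.
Matching constants: q = 7p - 7q - 6 ⇒ q = - \frac{97}{64}.
General: f(n) = A·(-7)^n - \frac{7 n}{8} - \frac{97}{64}.
Apply f(0) = -8: A - \frac{97}{64} = -8 ⇒ A = - \frac{415}{64}.
So f(n) = - \frac{415 \left(-7\right)^{n}}{64} - \frac{7 n}{8} - \frac{97}{64}.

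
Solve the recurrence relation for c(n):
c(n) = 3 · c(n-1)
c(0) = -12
Pure geometric recurrence with ratio 3.
By induction c(n) = c(0) · (3)^n = - 12 \cdot 3^{n}.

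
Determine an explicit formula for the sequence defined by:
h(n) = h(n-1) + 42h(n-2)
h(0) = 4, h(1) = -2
Characteristic equation: x² - x - 42 = 0, which factors as (x - (-6))(x - (7)) = 0.
Roots r₁ = -6, r₂ = 7 (distinct).
General solution: h(n) = A·(-6)^n + B·(7)^n.
From h(0) = 4: A + B = 4.
From h(1) = -2: -6A + 7B = -2.
Solving: A = \frac{30}{13}, B = \frac{22}{13}.
So h(n) = \frac{30 \left(-6\right)^{n}}{13} + \frac{22 \cdot 7^{n}}{13}.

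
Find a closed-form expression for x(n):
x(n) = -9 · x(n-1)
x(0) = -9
Pure geometric recurrence with ratio -9.
By induction x(n) = x(0) · (-9)^n = - 9 \left(-9\right)^{n}.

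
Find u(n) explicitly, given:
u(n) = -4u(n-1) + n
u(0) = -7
First-order linear with linear forcing.
Homogeneous solution: u_h(n) = A·(-4)^n.
Try particular u_p(n) = pn + q. Substituting:
  pn + q = -4(p(n-1) + q) + n.
Matching the n-coefficient: p = -4p + 1 ⇒ p = \frac{1}{5}.
Matching constants: q = 4p - 4q ⇒ q = \frac{4}{25}.
General: u(n) = A·(-4)^n + \frac{n}{5} + \frac{4}{25}.
Apply u(0) = -7: A + \frac{4}{25} = -7 ⇒ A = - \frac{179}{25}.
So u(n) = - \frac{179 \left(-4\right)^{n}}{25} + \frac{n}{5} + \frac{4}{25}.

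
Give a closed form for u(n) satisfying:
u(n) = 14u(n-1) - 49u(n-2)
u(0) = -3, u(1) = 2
Characteristic equation: x² - 14x + 49 = 0, which is (x - (7))².
Repeated root r = 7.
General solution: u(n) = (A + Bn)·(7)^n.
From u(0) = -3: A = -3.
From u(1) = 2: (A + B)·(7) = 2 ⇒ B = \frac{23}{7}.
So u(n) = \left(\frac{23 n}{7} - 3\right) \cdot (7)^n.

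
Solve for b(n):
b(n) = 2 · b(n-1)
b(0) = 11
Pure geometric recurrence with ratio 2.
By induction b(n) = b(0) · (2)^n = 11 \cdot 2^{n}.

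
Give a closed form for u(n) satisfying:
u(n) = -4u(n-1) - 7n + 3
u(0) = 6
First-order linear with linear forcing.
Homogeneous solution: u_h(n) = A·(-4)^n.
Try particular u_p(n) = pn + q. Substituting:
  pn + q = -4(p(n-1) + q) - 7n + 3.
Matching the n-coefficient: p = -4p - 7 ⇒ p = - \frac{7}{5}.
Matching constants: q = 4p - 4q + 3 ⇒ q = - \frac{13}{25}.
General: u(n) = A·(-4)^n - \frac{7 n}{5} - \frac{13}{25}.
Apply u(0) = 6: A - \frac{13}{25} = 6 ⇒ A = \frac{163}{25}.
So u(n) = \frac{163 \left(-4\right)^{n}}{25} - \frac{7 n}{5} - \frac{13}{25}.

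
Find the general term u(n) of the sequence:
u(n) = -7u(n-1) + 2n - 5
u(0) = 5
First-order linear with linear forcing.
Homogeneous solution: u_h(n) = A·(-7)^n.
Try particular u_p(n) = pn + q. Substituting:
  pn + q = -7(p(n-1) + q) + 2n - 5.
Matching the n-coefficient: p = -7p + 2 ⇒ p = \frac{1}{4}.
Matching constants: q = 7p - 7q - 5 ⇒ q = - \frac{13}{32}.
General: u(n) = A·(-7)^n + \frac{n}{4} - \frac{13}{32}.
Apply u(0) = 5: A - \frac{13}{32} = 5 ⇒ A = \frac{173}{32}.
So u(n) = \frac{173 \left(-7\right)^{n}}{32} + \frac{n}{4} - \frac{13}{32}.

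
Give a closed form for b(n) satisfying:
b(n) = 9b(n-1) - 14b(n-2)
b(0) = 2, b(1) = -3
Characteristic equation: x² - 9x + 14 = 0, which factors as (x - (7))(x - (2)) = 0.
Roots r₁ = 7, r₂ = 2 (distinct).
General solution: b(n) = A·(7)^n + B·(2)^n.
From b(0) = 2: A + B = 2.
From b(1) = -3: 7A + 2B = -3.
Solving: A = - \frac{7}{5}, B = \frac{17}{5}.
So b(n) = \frac{17 \cdot 2^{n}}{5} - \frac{7 \cdot 7^{n}}{5}.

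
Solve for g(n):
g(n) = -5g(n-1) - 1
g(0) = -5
First-order linear non-homogeneous.
Homogeneous solution: g_h(n) = A·(-5)^n.
Try constant particular solution g_p = K: K = -5K - 1 ⇒ K = - \frac{1}{6}.
General: g(n) = A·(-5)^n - \frac{1}{6}.
Apply g(0) = -5: A - \frac{1}{6} = -5 ⇒ A = - \frac{29}{6}.
So g(n) = - \frac{29 \left(-5\right)^{n}}{6} - \frac{1}{6}.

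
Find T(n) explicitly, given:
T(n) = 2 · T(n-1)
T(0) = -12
Pure geometric recurrence with ratio 2.
By induction T(n) = T(0) · (2)^n = - 12 \cdot 2^{n}.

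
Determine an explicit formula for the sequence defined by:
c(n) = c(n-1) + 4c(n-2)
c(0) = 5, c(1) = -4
Characteristic equation: x² - x - 4 = 0.
Discriminant Δ = (1)² + 4·(4) = 17.
Roots r₁,₂ = (1 ± √17)/2, so r₁ = \frac{1}{2} + \frac{\sqrt{17}}{2}, r₂ = \frac{1}{2} - \frac{\sqrt{17}}{2}.
General solution: c(n) = A·r₁^n + B·r₂^n.
From the initial conditions, A + B = 5 and r₁A + r₂B = -4.
Since r₁ - r₂ = √17: A = (-4 - (5)r₂)/√17 = \frac{5}{2} - \frac{13 \sqrt{17}}{34}, and B = 5 - A = \frac{13 \sqrt{17}}{34} + \frac{5}{2}.
So c(n) = \left(\frac{5}{2} - \frac{13 \sqrt{17}}{34}\right)\left(\frac{1}{2} + \frac{\sqrt{17}}{2}\right)^n + \left(\frac{13 \sqrt{17}}{34} + \frac{5}{2}\right)\left(\frac{1}{2} - \frac{\sqrt{17}}{2}\right)^n.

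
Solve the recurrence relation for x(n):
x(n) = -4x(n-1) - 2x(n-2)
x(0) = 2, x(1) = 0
Characteristic equation: x² + 4x + 2 = 0.
Discriminant Δ = (-4)² + 4·(-2) = 8.
Roots r₁,₂ = (-4 ± √8)/2, so r₁ = -2 + \sqrt{2}, r₂ = -2 - \sqrt{2}.
General solution: x(n) = A·r₁^n + B·r₂^n.
From the initial conditions, A + B = 2 and r₁A + r₂B = 0.
Since r₁ - r₂ = √8: A = (0 - (2)r₂)/√8 = 1 + \sqrt{2}, and B = 2 - A = 1 - \sqrt{2}.
So x(n) = \left(1 + \sqrt{2}\right)\left(-2 + \sqrt{2}\right)^n + \left(1 - \sqrt{2}\right)\left(-2 - \sqrt{2}\right)^n.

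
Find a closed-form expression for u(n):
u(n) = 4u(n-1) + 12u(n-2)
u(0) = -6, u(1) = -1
Characteristic equation: x² - 4x - 12 = 0, which factors as (x - (-2))(x - (6)) = 0.
Roots r₁ = -2, r₂ = 6 (distinct).
General solution: u(n) = A·(-2)^n + B·(6)^n.
From u(0) = -6: A + B = -6.
From u(1) = -1: -2A + 6B = -1.
Solving: A = - \frac{35}{8}, B = - \frac{13}{8}.
So u(n) = - \frac{35 \left(-2\right)^{n}}{8} - \frac{13 \cdot 6^{n}}{8}.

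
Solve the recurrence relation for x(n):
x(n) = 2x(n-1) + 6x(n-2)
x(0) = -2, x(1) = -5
Characteristic equation: x² - 2x - 6 = 0.
Discriminant Δ = (2)² + 4·(6) = 28.
Roots r₁,₂ = (2 ± √28)/2, so r₁ = 1 + \sqrt{7}, r₂ = 1 - \sqrt{7}.
General solution: x(n) = A·r₁^n + B·r₂^n.
From the initial conditions, A + B = -2 and r₁A + r₂B = -5.
Since r₁ - r₂ = √28: A = (-5 - (-2)r₂)/√28 = -1 - \frac{3 \sqrt{7}}{14}, and B = -2 - A = -1 + \frac{3 \sqrt{7}}{14}.
So x(n) = \left(-1 - \frac{3 \sqrt{7}}{14}\right)\left(1 + \sqrt{7}\right)^n + \left(-1 + \frac{3 \sqrt{7}}{14}\right)\left(1 - \sqrt{7}\right)^n.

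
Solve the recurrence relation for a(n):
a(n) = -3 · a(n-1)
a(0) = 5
Pure geometric recurrence with ratio -3.
By induction a(n) = a(0) · (-3)^n = 5 \left(-3\right)^{n}.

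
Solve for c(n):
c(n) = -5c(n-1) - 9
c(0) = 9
First-order linear non-homogeneous.
Homogeneous solution: c_h(n) = A·(-5)^n.
Try constant particular solution c_p = K: K = -5K - 9 ⇒ K = - \frac{3}{2}.
General: c(n) = A·(-5)^n - \frac{3}{2}.
Apply c(0) = 9: A - \frac{3}{2} = 9 ⇒ A = \frac{21}{2}.
So c(n) = \frac{21 \left(-5\right)^{n}}{2} - \frac{3}{2}.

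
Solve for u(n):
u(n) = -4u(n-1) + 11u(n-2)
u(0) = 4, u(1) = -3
Characteristic equation: x² + 4x - 11 = 0.
Discriminant Δ = (-4)² + 4·(11) = 60.
Roots r₁,₂ = (-4 ± √60)/2, so r₁ = -2 + \sqrt{15}, r₂ = - \sqrt{15} - 2.
General solution: u(n) = A·r₁^n + B·r₂^n.
From the initial conditions, A + B = 4 and r₁A + r₂B = -3.
Since r₁ - r₂ = √60: A = (-3 - (4)r₂)/√60 = \frac{\sqrt{15}}{6} + 2, and B = 4 - A = 2 - \frac{\sqrt{15}}{6}.
So u(n) = \left(\frac{\sqrt{15}}{6} + 2\right)\left(-2 + \sqrt{15}\right)^n + \left(2 - \frac{\sqrt{15}}{6}\right)\left(- \sqrt{15} - 2\right)^n.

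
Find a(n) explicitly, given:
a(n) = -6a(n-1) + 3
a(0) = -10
First-order linear non-homogeneous.
Homogeneous solution: a_h(n) = A·(-6)^n.
Try constant particular solution a_p = K: K = -6K + 3 ⇒ K = \frac{3}{7}.
General: a(n) = A·(-6)^n + \frac{3}{7}.
Apply a(0) = -10: A + \frac{3}{7} = -10 ⇒ A = - \frac{73}{7}.
So a(n) = \frac{3}{7} - \frac{73 \left(-6\right)^{n}}{7}.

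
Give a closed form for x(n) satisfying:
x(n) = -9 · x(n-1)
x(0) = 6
Pure geometric recurrence with ratio -9.
By induction x(n) = x(0) · (-9)^n = 6 \left(-9\right)^{n}.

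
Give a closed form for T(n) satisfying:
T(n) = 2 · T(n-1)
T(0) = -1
Pure geometric recurrence with ratio 2.
By induction T(n) = T(0) · (2)^n = - 2^{n}.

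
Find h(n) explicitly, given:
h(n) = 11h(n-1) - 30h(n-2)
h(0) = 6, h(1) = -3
Characteristic equation: x² - 11x + 30 = 0, which factors as (x - (6))(x - (5)) = 0.
Roots r₁ = 6, r₂ = 5 (distinct).
General solution: h(n) = A·(6)^n + B·(5)^n.
From h(0) = 6: A + B = 6.
From h(1) = -3: 6A + 5B = -3.
Solving: A = -33, B = 39.
So h(n) = 39 \cdot 5^{n} - 33 \cdot 6^{n}.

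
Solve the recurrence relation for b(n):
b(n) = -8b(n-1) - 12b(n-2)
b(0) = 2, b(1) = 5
Characteristic equation: x² + 8x + 12 = 0, which factors as (x - (-2))(x - (-6)) = 0.
Roots r₁ = -2, r₂ = -6 (distinct).
General solution: b(n) = A·(-2)^n + B·(-6)^n.
From b(0) = 2: A + B = 2.
From b(1) = 5: -2A - 6B = 5.
Solving: A = \frac{17}{4}, B = - \frac{9}{4}.
So b(n) = \frac{17 \left(-2\right)^{n}}{4} - \frac{9 \left(-6\right)^{n}}{4}.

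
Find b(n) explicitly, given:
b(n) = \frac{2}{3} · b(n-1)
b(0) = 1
Pure geometric recurrence with ratio \frac{2}{3}.
By induction b(n) = b(0) · (\frac{2}{3})^n = \left(\frac{2}{3}\right)^{n}.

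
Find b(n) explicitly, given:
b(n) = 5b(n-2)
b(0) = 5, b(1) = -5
Characteristic equation: x² - 5 = 0.
Discriminant Δ = (0)² + 4·(5) = 20.
Roots r₁,₂ = (0 ± √20)/2, so r₁ = \sqrt{5}, r₂ = - \sqrt{5}.
General solution: b(n) = A·r₁^n + B·r₂^n.
From the initial conditions, A + B = 5 and r₁A + r₂B = -5.
Since r₁ - r₂ = √20: A = (-5 - (5)r₂)/√20 = \frac{5}{2} - \frac{\sqrt{5}}{2}, and B = 5 - A = \frac{\sqrt{5}}{2} + \frac{5}{2}.
So b(n) = \left(\frac{5}{2} - \frac{\sqrt{5}}{2}\right)\left(\sqrt{5}\right)^n + \left(\frac{\sqrt{5}}{2} + \frac{5}{2}\right)\left(- \sqrt{5}\right)^n.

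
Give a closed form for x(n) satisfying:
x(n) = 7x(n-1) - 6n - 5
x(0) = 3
First-order linear with linear forcing.
Homogeneous solution: x_h(n) = A·(7)^n.
Try particular x_p(n) = pn + q. Substituting:
  pn + q = 7(p(n-1) + q) - 6n - 5.
Matching the n-coefficient: p = 7p - 6 ⇒ p = 1.
Matching constants: q = -7p + 7q - 5 ⇒ q = 2.
General: x(n) = A·(7)^n + n + 2.
Apply x(0) = 3: A + 2 = 3 ⇒ A = 1.
So x(n) = 7^{n} + n + 2.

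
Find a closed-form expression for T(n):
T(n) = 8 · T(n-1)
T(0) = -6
Pure geometric recurrence with ratio 8.
By induction T(n) = T(0) · (8)^n = - 6 \cdot 8^{n}.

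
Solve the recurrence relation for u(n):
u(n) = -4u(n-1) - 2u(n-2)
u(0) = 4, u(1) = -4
Characteristic equation: x² + 4x + 2 = 0.
Discriminant Δ = (-4)² + 4·(-2) = 8.
Roots r₁,₂ = (-4 ± √8)/2, so r₁ = -2 + \sqrt{2}, r₂ = -2 - \sqrt{2}.
General solution: u(n) = A·r₁^n + B·r₂^n.
From the initial conditions, A + B = 4 and r₁A + r₂B = -4.
Since r₁ - r₂ = √8: A = (-4 - (4)r₂)/√8 = \sqrt{2} + 2, and B = 4 - A = 2 - \sqrt{2}.
So u(n) = \left(\sqrt{2} + 2\right)\left(-2 + \sqrt{2}\right)^n + \left(2 - \sqrt{2}\right)\left(-2 - \sqrt{2}\right)^n.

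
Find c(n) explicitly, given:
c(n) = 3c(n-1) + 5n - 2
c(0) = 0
First-order linear with linear forcing.
Homogeneous solution: c_h(n) = A·(3)^n.
Try particular c_p(n) = pn + q. Substituting:
  pn + q = 3(p(n-1) + q) + 5n - 2.
Matching the n-coefficient: p = 3p + 5 ⇒ p = - \frac{5}{2}.
Matching constants: q = -3p + 3q - 2 ⇒ q = - \frac{11}{4}.
General: c(n) = A·(3)^n - \frac{5 n}{2} - \frac{11}{4}.
Apply c(0) = 0: A - \frac{11}{4} = 0 ⇒ A = \frac{11}{4}.
So c(n) = \frac{11 \cdot 3^{n}}{4} - \frac{5 n}{2} - \frac{11}{4}.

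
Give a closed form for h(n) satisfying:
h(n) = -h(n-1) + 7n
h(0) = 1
First-order linear with linear forcing.
Homogeneous solution: h_h(n) = A·(-1)^n.
Try particular h_p(n) = pn + q. Substituting:
  pn + q = -(p(n-1) + q) + 7n.
Matching the n-coefficient: p = -p + 7 ⇒ p = \frac{7}{2}.
Matching constants: q = p - q ⇒ q = \frac{7}{4}.
General: h(n) = A·(-1)^n + \frac{7 n}{2} + \frac{7}{4}.
Apply h(0) = 1: A + \frac{7}{4} = 1 ⇒ A = - \frac{3}{4}.
So h(n) = - \frac{3 \left(-1\right)^{n}}{4} + \frac{7 n}{2} + \frac{7}{4}.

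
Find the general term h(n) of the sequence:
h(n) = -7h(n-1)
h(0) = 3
This is a homogeneous first-order recurrence with ratio -7.
By induction h(n) = h(0) · (-7)^n = 3 \left(-7\right)^{n}.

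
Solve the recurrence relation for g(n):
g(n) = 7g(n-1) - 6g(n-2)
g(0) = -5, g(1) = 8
Characteristic equation: x² - 7x + 6 = 0, which factors as (x - (6))(x - (1)) = 0.
Roots r₁ = 6, r₂ = 1 (distinct).
General solution: g(n) = A·(6)^n + B·(1)^n.
From g(0) = -5: A + B = -5.
From g(1) = 8: 6A + B = 8.
Solving: A = \frac{13}{5}, B = - \frac{38}{5}.
So g(n) = \frac{13 \cdot 6^{n}}{5} - \frac{38}{5}.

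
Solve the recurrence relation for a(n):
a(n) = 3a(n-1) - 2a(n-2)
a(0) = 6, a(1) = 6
Characteristic equation: x² - 3x + 2 = 0, which factors as (x - (2))(x - (1)) = 0.
Roots r₁ = 2, r₂ = 1 (distinct).
General solution: a(n) = A·(2)^n + B·(1)^n.
From a(0) = 6: A + B = 6.
From a(1) = 6: 2A + B = 6.
Solving: A = 0, B = 6.
So a(n) = 6.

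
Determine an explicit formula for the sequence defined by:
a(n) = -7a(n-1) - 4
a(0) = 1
First-order linear non-homogeneous.
Homogeneous solution: a_h(n) = A·(-7)^n.
Try constant particular solution a_p = K: K = -7K - 4 ⇒ K = - \frac{1}{2}.
General: a(n) = A·(-7)^n - \frac{1}{2}.
Apply a(0) = 1: A - \frac{1}{2} = 1 ⇒ A = \frac{3}{2}.
So a(n) = \frac{3 \left(-7\right)^{n}}{2} - \frac{1}{2}.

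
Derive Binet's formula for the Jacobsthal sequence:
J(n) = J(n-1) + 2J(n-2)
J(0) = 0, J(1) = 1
This is the Jacobsthal sequence.
Characteristic equation: x² - x - 2 = 0; roots r₁ = 2, r₂ = -1.
General: J(n) = A·r₁^n + B·r₂^n. Solving with J(0)=0, J(1)=1 gives A = \frac{1}{3}, B = - \frac{1}{3}.
So J(n) = - \frac{\left(-1\right)^{n}}{3} + \frac{2^{n}}{3}.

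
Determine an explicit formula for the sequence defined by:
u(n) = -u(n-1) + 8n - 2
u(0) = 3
First-order linear with linear forcing.
Homogeneous solution: u_h(n) = A·(-1)^n.
Try particular u_p(n) = pn + q. Substituting:
  pn + q = -(p(n-1) + q) + 8n - 2.
Matching the n-coefficient: p = -p + 8 ⇒ p = 4.
Matching constants: q = p - q - 2 ⇒ q = 1.
General: u(n) = A·(-1)^n + 4 n + 1.
Apply u(0) = 3: A + 1 = 3 ⇒ A = 2.
So u(n) = 2 \left(-1\right)^{n} + 4 n + 1.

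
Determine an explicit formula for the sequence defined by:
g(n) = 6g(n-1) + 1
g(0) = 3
First-order linear non-homogeneous.
Homogeneous solution: g_h(n) = A·(6)^n.
Try constant particular solution g_p = K: K = 6K + 1 ⇒ K = - \frac{1}{5}.
General: g(n) = A·(6)^n - \frac{1}{5}.
Apply g(0) = 3: A - \frac{1}{5} = 3 ⇒ A = \frac{16}{5}.
So g(n) = \frac{16 \cdot 6^{n}}{5} - \frac{1}{5}.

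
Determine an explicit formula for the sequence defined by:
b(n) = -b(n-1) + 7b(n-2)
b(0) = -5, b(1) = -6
Characteristic equation: x² + x - 7 = 0.
Discriminant Δ = (-1)² + 4·(7) = 29.
Roots r₁,₂ = (-1 ± √29)/2, so r₁ = - \frac{1}{2} + \frac{\sqrt{29}}{2}, r₂ = - \frac{\sqrt{29}}{2} - \frac{1}{2}.
General solution: b(n) = A·r₁^n + B·r₂^n.
From the initial conditions, A + B = -5 and r₁A + r₂B = -6.
Since r₁ - r₂ = √29: A = (-6 - (-5)r₂)/√29 = - \frac{5}{2} - \frac{17 \sqrt{29}}{58}, and B = -5 - A = - \frac{5}{2} + \frac{17 \sqrt{29}}{58}.
So b(n) = \left(- \frac{5}{2} - \frac{17 \sqrt{29}}{58}\right)\left(- \frac{1}{2} + \frac{\sqrt{29}}{2}\right)^n + \left(- \frac{5}{2} + \frac{17 \sqrt{29}}{58}\right)\left(- \frac{\sqrt{29}}{2} - \frac{1}{2}\right)^n.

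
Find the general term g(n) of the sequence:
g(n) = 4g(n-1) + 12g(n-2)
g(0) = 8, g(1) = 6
Characteristic equation: x² - 4x - 12 = 0, which factors as (x - (-2))(x - (6)) = 0.
Roots r₁ = -2, r₂ = 6 (distinct).
General solution: g(n) = A·(-2)^n + B·(6)^n.
From g(0) = 8: A + B = 8.
From g(1) = 6: -2A + 6B = 6.
Solving: A = \frac{21}{4}, B = \frac{11}{4}.
So g(n) = \frac{21 \left(-2\right)^{n}}{4} + \frac{11 \cdot 6^{n}}{4}.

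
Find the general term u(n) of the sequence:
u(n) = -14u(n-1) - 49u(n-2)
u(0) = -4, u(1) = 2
Characteristic equation: x² + 14x + 49 = 0, which is (x - (-7))².
Repeated root r = -7.
General solution: u(n) = (A + Bn)·(-7)^n.
From u(0) = -4: A = -4.
From u(1) = 2: (A + B)·(-7) = 2 ⇒ B = \frac{26}{7}.
So u(n) = \left(\frac{26 n}{7} - 4\right) \cdot (-7)^n.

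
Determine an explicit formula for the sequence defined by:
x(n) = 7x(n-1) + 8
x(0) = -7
First-order linear non-homogeneous.
Homogeneous solution: x_h(n) = A·(7)^n.
Try constant particular solution x_p = K: K = 7K + 8 ⇒ K = - \frac{4}{3}.
General: x(n) = A·(7)^n - \frac{4}{3}.
Apply x(0) = -7: A - \frac{4}{3} = -7 ⇒ A = - \frac{17}{3}.
So x(n) = - \frac{17 \cdot 7^{n}}{3} - \frac{4}{3}.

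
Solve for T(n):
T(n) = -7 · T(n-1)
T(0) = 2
Pure geometric recurrence with ratio -7.
By induction T(n) = T(0) · (-7)^n = 2 \left(-7\right)^{n}.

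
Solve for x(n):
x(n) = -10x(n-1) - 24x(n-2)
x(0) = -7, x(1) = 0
Characteristic equation: x² + 10x + 24 = 0, which factors as (x - (-4))(x - (-6)) = 0.
Roots r₁ = -4, r₂ = -6 (distinct).
General solution: x(n) = A·(-4)^n + B·(-6)^n.
From x(0) = -7: A + B = -7.
From x(1) = 0: -4A - 6B = 0.
Solving: A = -21, B = 14.
So x(n) = - 21 \left(-4\right)^{n} + 14 \left(-6\right)^{n}.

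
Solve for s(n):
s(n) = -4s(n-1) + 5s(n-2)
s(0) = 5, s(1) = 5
Characteristic equation: x² + 4x - 5 = 0, which factors as (x - (1))(x - (-5)) = 0.
Roots r₁ = 1, r₂ = -5 (distinct).
General solution: s(n) = A·(1)^n + B·(-5)^n.
From s(0) = 5: A + B = 5.
From s(1) = 5: A - 5B = 5.
Solving: A = 5, B = 0.
So s(n) = 5.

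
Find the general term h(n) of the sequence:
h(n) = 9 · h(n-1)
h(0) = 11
Pure geometric recurrence with ratio 9.
By induction h(n) = h(0) · (9)^n = 11 \cdot 9^{n}.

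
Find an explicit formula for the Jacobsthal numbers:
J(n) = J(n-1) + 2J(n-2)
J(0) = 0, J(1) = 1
This is the Jacobsthal sequence.
Characteristic equation: x² - x - 2 = 0; roots r₁ = 2, r₂ = -1.
General: J(n) = A·r₁^n + B·r₂^n. Solving with J(0)=0, J(1)=1 gives A = \frac{1}{3}, B = - \frac{1}{3}.
So J(n) = - \frac{\left(-1\right)^{n}}{3} + \frac{2^{n}}{3}.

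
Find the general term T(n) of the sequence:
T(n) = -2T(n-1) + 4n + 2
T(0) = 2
First-order linear with linear forcing.
Homogeneous solution: T_h(n) = A·(-2)^n.
Try particular T_p(n) = pn + q. Substituting:
  pn + q = -2(p(n-1) + q) + 4n + 2.
Matching the n-coefficient: p = -2p + 4 ⇒ p = \frac{4}{3}.
Matching constants: q = 2p - 2q + 2 ⇒ q = \frac{14}{9}.
General: T(n) = A·(-2)^n + \frac{4 n}{3} + \frac{14}{9}.
Apply T(0) = 2: A + \frac{14}{9} = 2 ⇒ A = \frac{4}{9}.
So T(n) = \frac{4 \left(-2\right)^{n}}{9} + \frac{4 n}{3} + \frac{14}{9}.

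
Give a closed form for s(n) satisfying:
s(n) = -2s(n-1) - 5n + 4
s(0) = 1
First-order linear with linear forcing.
Homogeneous solution: s_h(n) = A·(-2)^n.
Try particular s_p(n) = pn + q. Substituting:
  pn + q = -2(p(n-1) + q) - 5n + 4.
Matching the n-coefficient: p = -2p - 5 ⇒ p = - \frac{5}{3}.
Matching constants: q = 2p - 2q + 4 ⇒ q = \frac{2}{9}.
General: s(n) = A·(-2)^n - \frac{5 n}{3} + \frac{2}{9}.
Apply s(0) = 1: A + \frac{2}{9} = 1 ⇒ A = \frac{7}{9}.
So s(n) = \frac{7 \left(-2\right)^{n}}{9} - \frac{5 n}{3} + \frac{2}{9}.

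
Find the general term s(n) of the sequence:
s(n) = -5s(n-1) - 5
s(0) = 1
First-order linear non-homogeneous.
Homogeneous solution: s_h(n) = A·(-5)^n.
Try constant particular solution s_p = K: K = -5K - 5 ⇒ K = - \frac{5}{6}.
General: s(n) = A·(-5)^n - \frac{5}{6}.
Apply s(0) = 1: A - \frac{5}{6} = 1 ⇒ A = \frac{11}{6}.
So s(n) = \frac{11 \left(-5\right)^{n}}{6} - \frac{5}{6}.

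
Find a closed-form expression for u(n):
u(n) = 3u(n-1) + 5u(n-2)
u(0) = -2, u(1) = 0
Characteristic equation: x² - 3x - 5 = 0.
Discriminant Δ = (3)² + 4·(5) = 29.
Roots r₁,₂ = (3 ± √29)/2, so r₁ = \frac{3}{2} + \frac{\sqrt{29}}{2}, r₂ = \frac{3}{2} - \frac{\sqrt{29}}{2}.
General solution: u(n) = A·r₁^n + B·r₂^n.
From the initial conditions, A + B = -2 and r₁A + r₂B = 0.
Since r₁ - r₂ = √29: A = (0 - (-2)r₂)/√29 = -1 + \frac{3 \sqrt{29}}{29}, and B = -2 - A = -1 - \frac{3 \sqrt{29}}{29}.
So u(n) = \left(-1 + \frac{3 \sqrt{29}}{29}\right)\left(\frac{3}{2} + \frac{\sqrt{29}}{2}\right)^n + \left(-1 - \frac{3 \sqrt{29}}{29}\right)\left(\frac{3}{2} - \frac{\sqrt{29}}{2}\right)^n.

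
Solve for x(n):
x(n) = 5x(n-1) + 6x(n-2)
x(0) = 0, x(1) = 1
Characteristic equation: x² - 5x - 6 = 0, which factors as (x - (-1))(x - (6)) = 0.
Roots r₁ = -1, r₂ = 6 (distinct).
General solution: x(n) = A·(-1)^n + B·(6)^n.
From x(0) = 0: A + B = 0.
From x(1) = 1: -A + 6B = 1.
Solving: A = - \frac{1}{7}, B = \frac{1}{7}.
So x(n) = - \frac{\left(-1\right)^{n}}{7} + \frac{6^{n}}{7}.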